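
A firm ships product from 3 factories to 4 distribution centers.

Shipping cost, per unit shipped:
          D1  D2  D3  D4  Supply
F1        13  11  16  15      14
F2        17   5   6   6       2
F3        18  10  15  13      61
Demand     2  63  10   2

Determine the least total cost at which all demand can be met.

One minimum-cost allocation:
  F1->D1: 2 × 13 = 26
  F1->D2: 12 × 11 = 132
  F2->D3: 2 × 6 = 12
  F3->D2: 51 × 10 = 510
  F3->D3: 8 × 15 = 120
  F3->D4: 2 × 13 = 26
Total = 26 + 132 + 12 + 510 + 120 + 26 = 826.

826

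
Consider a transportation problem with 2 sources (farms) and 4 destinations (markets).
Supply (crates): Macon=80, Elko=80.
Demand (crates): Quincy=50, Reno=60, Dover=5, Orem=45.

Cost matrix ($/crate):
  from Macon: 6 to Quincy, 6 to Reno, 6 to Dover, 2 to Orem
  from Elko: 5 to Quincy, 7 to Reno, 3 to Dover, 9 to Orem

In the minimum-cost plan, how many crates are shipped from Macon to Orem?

Solving gives:
  Macon–Reno: 35 × $6 = $210
  Macon–Orem: 45 × $2 = $90
  Elko–Quincy: 50 × $5 = $250
  Elko–Reno: 25 × $7 = $175
  Elko–Dover: 5 × $3 = $15
Total cost = $740.
So Macon→Orem carries 45 crates.

45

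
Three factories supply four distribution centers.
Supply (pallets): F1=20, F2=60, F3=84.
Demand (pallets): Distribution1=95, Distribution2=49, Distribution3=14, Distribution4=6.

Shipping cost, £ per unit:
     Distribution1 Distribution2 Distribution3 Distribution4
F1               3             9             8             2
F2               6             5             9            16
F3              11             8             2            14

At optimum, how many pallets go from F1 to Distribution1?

14

The minimum-cost plan:
  F1→Distribution1: 14 × £3 = £42
  F1→Distribution4: 6 × £2 = £12
  F2→Distribution1: 60 × £6 = £360
  F3→Distribution1: 21 × £11 = £231
  F3→Distribution2: 49 × £8 = £392
  F3→Distribution3: 14 × £2 = £28
Total cost = £1065.
So F1→Distribution1 carries 14 pallets.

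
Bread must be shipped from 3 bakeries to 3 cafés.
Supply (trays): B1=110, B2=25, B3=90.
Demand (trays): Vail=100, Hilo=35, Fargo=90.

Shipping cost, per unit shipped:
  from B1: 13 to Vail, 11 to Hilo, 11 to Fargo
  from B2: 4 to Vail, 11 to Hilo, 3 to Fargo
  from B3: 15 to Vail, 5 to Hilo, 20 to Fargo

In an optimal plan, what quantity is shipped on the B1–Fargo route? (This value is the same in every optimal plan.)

The minimum-cost plan:
  B1–Vail: 20 × 13 = 260
  B1–Fargo: 90 × 11 = 990
  B2–Vail: 25 × 4 = 100
  B3–Vail: 55 × 15 = 825
  B3–Hilo: 35 × 5 = 175
Total cost = 2350.
So B1→Fargo carries 90 trays.

90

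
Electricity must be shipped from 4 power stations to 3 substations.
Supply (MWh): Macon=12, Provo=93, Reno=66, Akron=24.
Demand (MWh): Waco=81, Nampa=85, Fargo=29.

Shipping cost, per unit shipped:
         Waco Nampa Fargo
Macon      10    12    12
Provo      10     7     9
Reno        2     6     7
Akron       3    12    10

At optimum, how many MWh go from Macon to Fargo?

12

Solving gives:
  Macon->Fargo: 12 MWh
  Provo->Nampa: 85 MWh
  Provo->Fargo: 8 MWh
  Reno->Waco: 57 MWh
  Reno->Fargo: 9 MWh
  Akron->Waco: 24 MWh
Total cost = 1060.
So Macon→Fargo carries 12 MWh.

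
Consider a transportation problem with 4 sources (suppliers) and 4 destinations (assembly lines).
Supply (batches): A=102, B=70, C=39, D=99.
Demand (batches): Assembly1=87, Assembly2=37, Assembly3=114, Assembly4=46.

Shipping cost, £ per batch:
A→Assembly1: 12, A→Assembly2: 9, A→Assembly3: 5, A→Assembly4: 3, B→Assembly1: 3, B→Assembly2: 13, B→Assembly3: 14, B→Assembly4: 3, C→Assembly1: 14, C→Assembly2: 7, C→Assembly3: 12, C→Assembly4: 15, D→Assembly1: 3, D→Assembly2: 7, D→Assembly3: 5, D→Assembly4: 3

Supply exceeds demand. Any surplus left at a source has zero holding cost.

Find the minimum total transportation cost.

1228

A cheapest plan:
  A->Assembly3: 102 × £5 = £510
  B->Assembly4: 46 × £3 = £138
  C->Assembly2: 37 × £7 = £259
  D->Assembly1: 87 × £3 = £261
  D->Assembly3: 12 × £5 = £60
Total = 510 + 138 + 259 + 261 + 60 = £1228.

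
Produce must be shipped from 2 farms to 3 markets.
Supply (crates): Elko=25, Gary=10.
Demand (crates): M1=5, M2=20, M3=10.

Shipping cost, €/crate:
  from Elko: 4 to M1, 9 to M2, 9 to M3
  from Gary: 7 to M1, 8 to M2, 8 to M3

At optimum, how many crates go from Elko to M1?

Solving gives:
  Elko to M1: 5 × €4 = €20
  Elko to M2: 20 × €9 = €180
  Gary to M3: 10 × €8 = €80
Total cost = €280.
So Elko→M1 carries 5 crates.

5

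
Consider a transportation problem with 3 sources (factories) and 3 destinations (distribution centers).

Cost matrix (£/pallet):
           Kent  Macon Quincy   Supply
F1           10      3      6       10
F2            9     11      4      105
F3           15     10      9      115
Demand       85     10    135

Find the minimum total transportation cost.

A cheapest plan:
  F1->Macon: 10 × £3 = £30
  F2->Kent: 85 × £9 = £765
  F2->Quincy: 20 × £4 = £80
  F3->Quincy: 115 × £9 = £1035
Total = 30 + 765 + 80 + 1035 = £1910.

1910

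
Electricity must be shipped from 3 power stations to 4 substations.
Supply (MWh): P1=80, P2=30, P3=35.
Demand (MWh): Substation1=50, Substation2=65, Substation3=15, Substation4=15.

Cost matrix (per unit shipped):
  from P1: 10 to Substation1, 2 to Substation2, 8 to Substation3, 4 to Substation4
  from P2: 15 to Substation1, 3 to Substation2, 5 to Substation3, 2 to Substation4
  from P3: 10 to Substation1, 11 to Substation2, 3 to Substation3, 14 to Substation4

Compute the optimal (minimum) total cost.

720

A cheapest plan:
  P1–Substation1: 30 × 10 = 300
  P1–Substation2: 50 × 2 = 100
  P2–Substation2: 15 × 3 = 45
  P2–Substation4: 15 × 2 = 30
  P3–Substation1: 20 × 10 = 200
  P3–Substation3: 15 × 3 = 45
Total = 300 + 100 + 45 + 30 + 200 + 45 = 720.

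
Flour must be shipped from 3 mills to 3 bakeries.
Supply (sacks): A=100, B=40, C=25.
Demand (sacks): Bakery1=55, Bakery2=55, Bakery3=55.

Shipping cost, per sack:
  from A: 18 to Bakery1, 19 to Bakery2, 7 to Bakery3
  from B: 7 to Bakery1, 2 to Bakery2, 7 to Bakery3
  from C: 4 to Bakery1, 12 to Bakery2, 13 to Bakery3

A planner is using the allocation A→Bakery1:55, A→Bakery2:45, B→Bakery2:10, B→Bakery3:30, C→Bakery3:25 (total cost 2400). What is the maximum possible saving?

1010

Current plan cost = 55·18 + 45·19 + 10·2 + 30·7 + 25·13 = 2400.
Optimal plan:
  A to Bakery1: 30 sacks
  A to Bakery2: 15 sacks
  A to Bakery3: 55 sacks
  B to Bakery2: 40 sacks
  C to Bakery1: 25 sacks
Optimal cost = 1390.
Saving = 2400 − 1390 = 1010.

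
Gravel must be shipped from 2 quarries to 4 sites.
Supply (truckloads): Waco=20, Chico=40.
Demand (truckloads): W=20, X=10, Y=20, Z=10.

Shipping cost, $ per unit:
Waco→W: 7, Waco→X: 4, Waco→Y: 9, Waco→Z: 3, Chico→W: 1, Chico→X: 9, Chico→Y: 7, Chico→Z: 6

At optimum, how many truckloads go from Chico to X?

Optimal shipments:
  Waco–X: 10 × $4 = $40
  Waco–Z: 10 × $3 = $30
  Chico–W: 20 × $1 = $20
  Chico–Y: 20 × $7 = $140
Total cost = $230.
The route Chico→X is not used.

0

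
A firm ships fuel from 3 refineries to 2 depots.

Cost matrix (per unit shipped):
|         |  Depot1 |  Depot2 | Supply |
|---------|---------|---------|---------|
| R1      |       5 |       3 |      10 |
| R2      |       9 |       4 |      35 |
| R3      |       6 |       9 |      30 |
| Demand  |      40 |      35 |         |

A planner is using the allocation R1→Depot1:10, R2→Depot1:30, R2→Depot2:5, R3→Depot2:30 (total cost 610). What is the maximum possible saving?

240

Current plan cost = 10·5 + 30·9 + 5·4 + 30·9 = 610.
Optimal plan:
  R1→Depot1: 10 × 5 = 50
  R2→Depot2: 35 × 4 = 140
  R3→Depot1: 30 × 6 = 180
Optimal cost = 370.
Saving = 610 − 370 = 240.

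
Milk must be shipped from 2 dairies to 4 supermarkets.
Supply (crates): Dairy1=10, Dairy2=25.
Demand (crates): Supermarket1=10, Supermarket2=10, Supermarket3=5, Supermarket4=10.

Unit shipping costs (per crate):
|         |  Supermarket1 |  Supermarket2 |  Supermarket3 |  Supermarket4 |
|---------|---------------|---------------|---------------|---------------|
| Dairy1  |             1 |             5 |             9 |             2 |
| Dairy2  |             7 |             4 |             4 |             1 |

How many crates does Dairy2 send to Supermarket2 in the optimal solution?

10

Optimal shipments:
  Dairy1–Supermarket1: 10 crates
  Dairy2–Supermarket2: 10 crates
  Dairy2–Supermarket3: 5 crates
  Dairy2–Supermarket4: 10 crates
Total cost = 80.
So Dairy2→Supermarket2 carries 10 crates.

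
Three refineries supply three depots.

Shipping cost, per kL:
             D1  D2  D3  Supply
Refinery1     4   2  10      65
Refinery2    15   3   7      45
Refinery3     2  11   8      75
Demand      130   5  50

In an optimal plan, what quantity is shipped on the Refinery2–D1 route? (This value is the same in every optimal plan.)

0

The minimum-cost plan:
  Refinery1->D1: 55 × 4 = 220
  Refinery1->D2: 5 × 2 = 10
  Refinery1->D3: 5 × 10 = 50
  Refinery2->D3: 45 × 7 = 315
  Refinery3->D1: 75 × 2 = 150
Total cost = 745.
The route Refinery2→D1 is not used.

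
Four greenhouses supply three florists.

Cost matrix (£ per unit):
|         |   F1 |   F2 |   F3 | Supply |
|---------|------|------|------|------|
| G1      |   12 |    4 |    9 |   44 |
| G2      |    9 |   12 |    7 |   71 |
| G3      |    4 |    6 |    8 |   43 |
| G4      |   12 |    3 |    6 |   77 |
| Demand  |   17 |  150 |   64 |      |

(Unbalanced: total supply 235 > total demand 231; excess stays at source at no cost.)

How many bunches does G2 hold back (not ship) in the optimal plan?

4

An optimal plan:
  G1->F2: 44 × £4 = £176
  G2->F1: 3 × £9 = £27
  G2->F3: 64 × £7 = £448
  G3->F1: 14 × £4 = £56
  G3->F2: 29 × £6 = £174
  G4->F2: 77 × £3 = £231
Total cost = £1112.
G2 ships 67 of its 71, leaving 4.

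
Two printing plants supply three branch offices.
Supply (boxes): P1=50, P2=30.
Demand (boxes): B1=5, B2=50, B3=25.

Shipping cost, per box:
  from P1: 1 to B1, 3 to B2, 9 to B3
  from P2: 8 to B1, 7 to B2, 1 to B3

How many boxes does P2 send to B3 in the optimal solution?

The minimum-cost plan:
  P1→B1: 5 boxes
  P1→B2: 45 boxes
  P2→B2: 5 boxes
  P2→B3: 25 boxes
Total cost = 200.
So P2→B3 carries 25 boxes.

25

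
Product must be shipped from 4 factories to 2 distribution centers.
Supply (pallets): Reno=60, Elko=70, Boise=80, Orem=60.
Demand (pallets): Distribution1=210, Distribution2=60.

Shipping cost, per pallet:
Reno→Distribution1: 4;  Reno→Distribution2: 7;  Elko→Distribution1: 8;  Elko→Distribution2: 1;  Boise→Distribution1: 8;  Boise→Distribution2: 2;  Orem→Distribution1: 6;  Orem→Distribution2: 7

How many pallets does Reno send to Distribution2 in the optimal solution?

0

Solving gives:
  Reno→Distribution1: 60 × 4 = 240
  Elko→Distribution1: 10 × 8 = 80
  Elko→Distribution2: 60 × 1 = 60
  Boise→Distribution1: 80 × 8 = 640
  Orem→Distribution1: 60 × 6 = 360
Total cost = 1380.
The route Reno→Distribution2 is not used.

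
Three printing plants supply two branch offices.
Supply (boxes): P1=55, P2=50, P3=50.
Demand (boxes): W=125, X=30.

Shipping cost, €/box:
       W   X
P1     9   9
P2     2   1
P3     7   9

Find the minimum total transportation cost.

An optimal shipping plan:
  P1->W: 55 × €9 = €495
  P2->W: 20 × €2 = €40
  P2->X: 30 × €1 = €30
  P3->W: 50 × €7 = €350
Total = 495 + 40 + 30 + 350 = €915.
(Supply check: P1 ships 55; P2 ships 50; P3 ships 50.)

915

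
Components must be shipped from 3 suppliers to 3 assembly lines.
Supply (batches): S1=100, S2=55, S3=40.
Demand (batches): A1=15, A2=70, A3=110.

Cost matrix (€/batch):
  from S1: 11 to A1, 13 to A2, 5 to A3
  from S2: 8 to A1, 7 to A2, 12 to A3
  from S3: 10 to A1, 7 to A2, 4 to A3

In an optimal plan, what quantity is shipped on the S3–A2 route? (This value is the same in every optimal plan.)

The minimum-cost plan:
  S1–A3: 100 × €5 = €500
  S2–A1: 15 × €8 = €120
  S2–A2: 40 × €7 = €280
  S3–A2: 30 × €7 = €210
  S3–A3: 10 × €4 = €40
Total cost = €1150.
So S3→A2 carries 30 batches.

30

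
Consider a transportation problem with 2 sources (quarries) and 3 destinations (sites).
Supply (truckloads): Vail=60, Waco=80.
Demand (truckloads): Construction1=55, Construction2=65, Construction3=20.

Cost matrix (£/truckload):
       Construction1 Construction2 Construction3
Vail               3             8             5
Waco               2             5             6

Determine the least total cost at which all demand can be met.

One minimum-cost allocation:
  Vail to Construction1: 40 truckloads
  Vail to Construction3: 20 truckloads
  Waco to Construction1: 15 truckloads
  Waco to Construction2: 65 truckloads
Total cost = £575.

575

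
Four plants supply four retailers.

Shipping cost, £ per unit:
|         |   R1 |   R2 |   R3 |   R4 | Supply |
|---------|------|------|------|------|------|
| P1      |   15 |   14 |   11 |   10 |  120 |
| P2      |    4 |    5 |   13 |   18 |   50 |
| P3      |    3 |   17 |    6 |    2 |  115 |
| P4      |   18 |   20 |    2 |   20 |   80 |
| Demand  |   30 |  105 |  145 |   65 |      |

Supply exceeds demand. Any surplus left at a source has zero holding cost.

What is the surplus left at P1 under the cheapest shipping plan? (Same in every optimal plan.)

Minimum-cost shipments:
  P1->R2: 55 units
  P1->R3: 45 units
  P2->R2: 50 units
  P3->R1: 30 units
  P3->R3: 20 units
  P3->R4: 65 units
  P4->R3: 80 units
Total cost = £2015.
P1 ships 100 of its 120, leaving 20.

20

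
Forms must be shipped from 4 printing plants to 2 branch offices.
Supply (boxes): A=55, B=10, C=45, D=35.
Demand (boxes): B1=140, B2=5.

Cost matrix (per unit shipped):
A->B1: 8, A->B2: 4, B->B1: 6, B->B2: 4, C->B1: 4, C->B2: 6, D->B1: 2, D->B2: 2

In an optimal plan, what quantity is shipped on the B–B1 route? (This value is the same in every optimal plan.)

Optimal shipments:
  A–B1: 50 × 8 = 400
  A–B2: 5 × 4 = 20
  B–B1: 10 × 6 = 60
  C–B1: 45 × 4 = 180
  D–B1: 35 × 2 = 70
Total cost = 730.
So B→B1 carries 10 boxes.

10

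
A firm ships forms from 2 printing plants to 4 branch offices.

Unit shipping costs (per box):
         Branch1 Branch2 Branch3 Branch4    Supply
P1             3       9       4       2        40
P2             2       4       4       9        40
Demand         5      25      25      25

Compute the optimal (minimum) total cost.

260

A cheapest plan:
  P1->Branch3: 15 × 4 = 60
  P1->Branch4: 25 × 2 = 50
  P2->Branch1: 5 × 2 = 10
  P2->Branch2: 25 × 4 = 100
  P2->Branch3: 10 × 4 = 40
Total = 60 + 50 + 10 + 100 + 40 = 260.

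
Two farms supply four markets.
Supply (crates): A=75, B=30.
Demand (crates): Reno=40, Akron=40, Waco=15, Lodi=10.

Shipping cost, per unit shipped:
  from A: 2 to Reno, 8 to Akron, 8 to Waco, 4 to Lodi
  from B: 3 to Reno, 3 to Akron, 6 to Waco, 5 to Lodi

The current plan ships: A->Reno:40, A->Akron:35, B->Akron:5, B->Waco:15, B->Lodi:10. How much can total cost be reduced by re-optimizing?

105

Current plan cost = 40·2 + 35·8 + 5·3 + 15·6 + 10·5 = 515.
Optimal plan:
  A→Reno: 40 × 2 = 80
  A→Akron: 10 × 8 = 80
  A→Waco: 15 × 8 = 120
  A→Lodi: 10 × 4 = 40
  B→Akron: 30 × 3 = 90
Optimal cost = 410.
Saving = 515 − 410 = 105.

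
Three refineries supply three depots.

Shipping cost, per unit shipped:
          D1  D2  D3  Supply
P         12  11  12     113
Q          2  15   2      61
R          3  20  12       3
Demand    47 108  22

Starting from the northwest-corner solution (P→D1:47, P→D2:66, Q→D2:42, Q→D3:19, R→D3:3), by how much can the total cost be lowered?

Current plan cost = 47·12 + 66·11 + 42·15 + 19·2 + 3·12 = 1994.
Optimal plan:
  P→D2: 108 × 11 = 1188
  P→D3: 5 × 12 = 60
  Q→D1: 44 × 2 = 88
  Q→D3: 17 × 2 = 34
  R→D1: 3 × 3 = 9
Optimal cost = 1379.
Saving = 1994 − 1379 = 615.

615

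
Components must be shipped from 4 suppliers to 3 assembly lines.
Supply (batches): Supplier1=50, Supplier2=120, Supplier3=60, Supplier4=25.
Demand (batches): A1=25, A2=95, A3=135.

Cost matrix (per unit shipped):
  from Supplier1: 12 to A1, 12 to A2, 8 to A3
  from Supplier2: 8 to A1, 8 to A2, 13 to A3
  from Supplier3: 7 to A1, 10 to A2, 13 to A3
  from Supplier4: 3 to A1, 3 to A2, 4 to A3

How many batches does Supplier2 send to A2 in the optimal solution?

95

Optimal shipments:
  Supplier1→A3: 50 × 8 = 400
  Supplier2→A2: 95 × 8 = 760
  Supplier2→A3: 25 × 13 = 325
  Supplier3→A1: 25 × 7 = 175
  Supplier3→A3: 35 × 13 = 455
  Supplier4→A3: 25 × 4 = 100
Total cost = 2215.
So Supplier2→A2 carries 95 batches.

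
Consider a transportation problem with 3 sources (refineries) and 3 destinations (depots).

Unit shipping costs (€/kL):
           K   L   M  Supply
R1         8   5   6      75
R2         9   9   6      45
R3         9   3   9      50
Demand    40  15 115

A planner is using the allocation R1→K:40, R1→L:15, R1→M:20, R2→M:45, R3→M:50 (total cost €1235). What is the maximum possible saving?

145

Current plan cost = 40·8 + 15·5 + 20·6 + 45·6 + 50·9 = €1235.
Optimal plan:
  R1–K: 5 kL
  R1–M: 70 kL
  R2–M: 45 kL
  R3–K: 35 kL
  R3–L: 15 kL
Optimal cost = €1090.
Saving = 1235 − 1090 = €145.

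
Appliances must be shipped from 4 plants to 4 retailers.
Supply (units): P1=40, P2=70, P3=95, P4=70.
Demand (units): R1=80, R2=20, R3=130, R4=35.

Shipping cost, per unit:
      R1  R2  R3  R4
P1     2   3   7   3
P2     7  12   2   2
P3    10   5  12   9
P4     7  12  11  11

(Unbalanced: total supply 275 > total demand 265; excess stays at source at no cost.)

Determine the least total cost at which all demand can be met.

1605

An optimal shipping plan:
  P1→R1: 10 × 2 = 20
  P1→R4: 30 × 3 = 90
  P2→R3: 70 × 2 = 140
  P3→R2: 20 × 5 = 100
  P3→R3: 60 × 12 = 720
  P3→R4: 5 × 9 = 45
  P4→R1: 70 × 7 = 490
Total = 20 + 90 + 140 + 100 + 720 + 45 + 490 = 1605.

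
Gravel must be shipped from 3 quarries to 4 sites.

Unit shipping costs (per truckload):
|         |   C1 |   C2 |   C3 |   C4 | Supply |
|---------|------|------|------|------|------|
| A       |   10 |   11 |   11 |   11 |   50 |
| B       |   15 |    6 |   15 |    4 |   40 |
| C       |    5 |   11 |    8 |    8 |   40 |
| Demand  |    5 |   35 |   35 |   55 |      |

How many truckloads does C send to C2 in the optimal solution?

Solving gives:
  A to C2: 35 truckloads
  A to C4: 15 truckloads
  B to C4: 40 truckloads
  C to C1: 5 truckloads
  C to C3: 35 truckloads
Total cost = 1015.
The route C→C2 is not used.

0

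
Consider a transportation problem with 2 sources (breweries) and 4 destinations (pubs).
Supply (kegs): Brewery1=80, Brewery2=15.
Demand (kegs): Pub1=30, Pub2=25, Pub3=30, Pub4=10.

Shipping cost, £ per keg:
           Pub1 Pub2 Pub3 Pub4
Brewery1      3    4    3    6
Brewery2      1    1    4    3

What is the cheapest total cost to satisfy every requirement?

One minimum-cost allocation:
  Brewery1–Pub1: 30 × £3 = £90
  Brewery1–Pub2: 10 × £4 = £40
  Brewery1–Pub3: 30 × £3 = £90
  Brewery1–Pub4: 10 × £6 = £60
  Brewery2–Pub2: 15 × £1 = £15
Total = 90 + 40 + 90 + 60 + 15 = £295.
(Supply check: Brewery1 ships 80; Brewery2 ships 15.)

295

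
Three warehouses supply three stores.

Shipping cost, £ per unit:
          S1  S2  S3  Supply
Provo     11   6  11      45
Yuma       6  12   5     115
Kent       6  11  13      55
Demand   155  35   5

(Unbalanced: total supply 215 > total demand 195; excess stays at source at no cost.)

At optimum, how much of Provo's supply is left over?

10

An optimal plan:
  Provo→S2: 35 × £6 = £210
  Yuma→S1: 110 × £6 = £660
  Yuma→S3: 5 × £5 = £25
  Kent→S1: 45 × £6 = £270
Total cost = £1165.
Provo ships 35 of its 45, leaving 10.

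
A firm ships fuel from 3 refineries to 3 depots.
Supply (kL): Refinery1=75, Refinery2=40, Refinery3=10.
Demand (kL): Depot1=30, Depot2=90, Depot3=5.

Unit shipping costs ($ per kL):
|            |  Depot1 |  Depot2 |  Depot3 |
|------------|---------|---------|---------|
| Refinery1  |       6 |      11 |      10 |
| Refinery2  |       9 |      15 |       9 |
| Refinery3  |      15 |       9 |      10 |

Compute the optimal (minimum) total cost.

1305

A cheapest plan:
  Refinery1 to Depot2: 75 × $11 = $825
  Refinery2 to Depot1: 30 × $9 = $270
  Refinery2 to Depot2: 5 × $15 = $75
  Refinery2 to Depot3: 5 × $9 = $45
  Refinery3 to Depot2: 10 × $9 = $90
Total = 825 + 270 + 75 + 45 + 90 = $1305.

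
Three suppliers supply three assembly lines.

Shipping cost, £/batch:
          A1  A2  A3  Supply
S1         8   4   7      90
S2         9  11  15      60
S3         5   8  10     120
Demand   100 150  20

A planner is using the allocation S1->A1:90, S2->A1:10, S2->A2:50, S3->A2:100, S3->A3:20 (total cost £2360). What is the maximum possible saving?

640

Current plan cost = 90·8 + 10·9 + 50·11 + 100·8 + 20·10 = £2360.
Optimal plan:
  S1->A2: 90 × £4 = £360
  S2->A2: 60 × £11 = £660
  S3->A1: 100 × £5 = £500
  S3->A3: 20 × £10 = £200
Optimal cost = £1720.
Saving = 2360 − 1720 = £640.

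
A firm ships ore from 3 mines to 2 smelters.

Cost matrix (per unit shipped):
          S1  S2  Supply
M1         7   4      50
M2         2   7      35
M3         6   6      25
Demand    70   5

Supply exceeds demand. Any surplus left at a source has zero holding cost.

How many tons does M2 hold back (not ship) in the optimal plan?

Minimum-cost shipments:
  M1–S1: 10 × 7 = 70
  M1–S2: 5 × 4 = 20
  M2–S1: 35 × 2 = 70
  M3–S1: 25 × 6 = 150
Total cost = 310.
M2 ships 35 of its 35, leaving 0.

0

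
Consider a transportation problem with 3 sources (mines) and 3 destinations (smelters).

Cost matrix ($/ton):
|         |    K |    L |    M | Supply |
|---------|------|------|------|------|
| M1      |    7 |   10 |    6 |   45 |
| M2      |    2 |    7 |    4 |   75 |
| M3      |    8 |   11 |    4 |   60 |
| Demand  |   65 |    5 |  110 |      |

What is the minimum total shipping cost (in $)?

An optimal shipping plan:
  M1–M: 45 × $6 = $270
  M2–K: 65 × $2 = $130
  M2–L: 5 × $7 = $35
  M2–M: 5 × $4 = $20
  M3–M: 60 × $4 = $240
Total = 270 + 130 + 35 + 20 + 240 = $695.

695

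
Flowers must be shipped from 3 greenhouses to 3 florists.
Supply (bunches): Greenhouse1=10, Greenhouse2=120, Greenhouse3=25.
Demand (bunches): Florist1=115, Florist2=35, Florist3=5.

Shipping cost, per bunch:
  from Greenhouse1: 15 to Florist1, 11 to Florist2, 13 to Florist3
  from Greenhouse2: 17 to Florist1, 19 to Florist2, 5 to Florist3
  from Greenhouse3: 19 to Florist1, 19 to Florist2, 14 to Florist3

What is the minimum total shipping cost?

One minimum-cost allocation:
  Greenhouse1->Florist2: 10 × 11 = 110
  Greenhouse2->Florist1: 115 × 17 = 1955
  Greenhouse2->Florist3: 5 × 5 = 25
  Greenhouse3->Florist2: 25 × 19 = 475
Total = 110 + 1955 + 25 + 475 = 2565.

2565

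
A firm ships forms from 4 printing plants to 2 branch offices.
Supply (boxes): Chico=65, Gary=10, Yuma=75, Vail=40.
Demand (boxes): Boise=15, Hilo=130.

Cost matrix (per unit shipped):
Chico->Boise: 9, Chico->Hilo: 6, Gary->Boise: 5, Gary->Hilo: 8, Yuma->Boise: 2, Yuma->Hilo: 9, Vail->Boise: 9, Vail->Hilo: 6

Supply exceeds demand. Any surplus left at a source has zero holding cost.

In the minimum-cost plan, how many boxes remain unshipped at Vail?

Minimum-cost shipments:
  Chico→Hilo: 65 × 6 = 390
  Gary→Hilo: 10 × 8 = 80
  Yuma→Boise: 15 × 2 = 30
  Yuma→Hilo: 15 × 9 = 135
  Vail→Hilo: 40 × 6 = 240
Total cost = 875.
Vail ships 40 of its 40, leaving 0.

0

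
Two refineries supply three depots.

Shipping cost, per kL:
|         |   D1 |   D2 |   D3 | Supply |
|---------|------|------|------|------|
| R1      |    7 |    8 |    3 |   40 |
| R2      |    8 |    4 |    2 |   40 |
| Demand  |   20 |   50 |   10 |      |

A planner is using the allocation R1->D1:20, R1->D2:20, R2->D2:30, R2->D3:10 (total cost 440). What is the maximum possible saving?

30

Current plan cost = 20·7 + 20·8 + 30·4 + 10·2 = 440.
Optimal plan:
  R1 to D1: 20 × 7 = 140
  R1 to D2: 10 × 8 = 80
  R1 to D3: 10 × 3 = 30
  R2 to D2: 40 × 4 = 160
Optimal cost = 410.
Saving = 440 − 410 = 30.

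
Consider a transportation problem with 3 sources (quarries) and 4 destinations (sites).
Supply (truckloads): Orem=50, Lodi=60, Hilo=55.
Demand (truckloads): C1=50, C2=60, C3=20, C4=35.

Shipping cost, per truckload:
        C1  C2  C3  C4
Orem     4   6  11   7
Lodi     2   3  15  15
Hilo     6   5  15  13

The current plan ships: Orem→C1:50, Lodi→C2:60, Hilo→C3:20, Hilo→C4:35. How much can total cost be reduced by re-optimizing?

270

Current plan cost = 50·4 + 60·3 + 20·15 + 35·13 = 1135.
Optimal plan:
  Orem->C3: 15 × 11 = 165
  Orem->C4: 35 × 7 = 245
  Lodi->C1: 50 × 2 = 100
  Lodi->C2: 10 × 3 = 30
  Hilo->C2: 50 × 5 = 250
  Hilo->C3: 5 × 15 = 75
Optimal cost = 865.
Saving = 1135 − 865 = 270.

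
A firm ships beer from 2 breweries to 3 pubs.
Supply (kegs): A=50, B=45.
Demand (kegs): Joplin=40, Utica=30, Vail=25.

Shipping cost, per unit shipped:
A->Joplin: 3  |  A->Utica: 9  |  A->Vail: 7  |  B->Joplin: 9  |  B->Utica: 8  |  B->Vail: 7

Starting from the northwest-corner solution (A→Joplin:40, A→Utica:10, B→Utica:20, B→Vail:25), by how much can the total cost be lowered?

Current plan cost = 40·3 + 10·9 + 20·8 + 25·7 = 545.
Optimal plan:
  A to Joplin: 40 × 3 = 120
  A to Vail: 10 × 7 = 70
  B to Utica: 30 × 8 = 240
  B to Vail: 15 × 7 = 105
Optimal cost = 535.
Saving = 545 − 535 = 10.

10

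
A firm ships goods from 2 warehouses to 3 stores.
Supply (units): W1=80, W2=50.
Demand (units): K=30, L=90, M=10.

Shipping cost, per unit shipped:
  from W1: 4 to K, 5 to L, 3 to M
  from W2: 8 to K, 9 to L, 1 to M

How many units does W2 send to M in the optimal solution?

Optimal shipments:
  W1->K: 30 units
  W1->L: 50 units
  W2->L: 40 units
  W2->M: 10 units
Total cost = 740.
So W2→M carries 10 units.

10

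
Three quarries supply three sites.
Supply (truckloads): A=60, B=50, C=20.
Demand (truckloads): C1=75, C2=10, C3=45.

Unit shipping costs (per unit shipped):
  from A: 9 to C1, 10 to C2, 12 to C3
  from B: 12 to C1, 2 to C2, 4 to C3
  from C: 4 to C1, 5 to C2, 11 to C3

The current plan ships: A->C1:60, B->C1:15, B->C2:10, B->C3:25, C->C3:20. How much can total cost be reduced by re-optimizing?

245

Current plan cost = 60·9 + 15·12 + 10·2 + 25·4 + 20·11 = 1060.
Optimal plan:
  A→C1: 55 × 9 = 495
  A→C3: 5 × 12 = 60
  B→C2: 10 × 2 = 20
  B→C3: 40 × 4 = 160
  C→C1: 20 × 4 = 80
Optimal cost = 815.
Saving = 1060 − 815 = 245.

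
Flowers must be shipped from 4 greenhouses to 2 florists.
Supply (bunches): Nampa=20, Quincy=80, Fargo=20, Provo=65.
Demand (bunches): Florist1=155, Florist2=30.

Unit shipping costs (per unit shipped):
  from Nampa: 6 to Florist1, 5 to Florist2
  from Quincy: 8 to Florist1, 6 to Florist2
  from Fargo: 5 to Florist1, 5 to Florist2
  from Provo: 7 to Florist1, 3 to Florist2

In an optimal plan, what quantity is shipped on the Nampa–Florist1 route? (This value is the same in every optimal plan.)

20

Optimal shipments:
  Nampa–Florist1: 20 × 6 = 120
  Quincy–Florist1: 80 × 8 = 640
  Fargo–Florist1: 20 × 5 = 100
  Provo–Florist1: 35 × 7 = 245
  Provo–Florist2: 30 × 3 = 90
Total cost = 1195.
So Nampa→Florist1 carries 20 bunches.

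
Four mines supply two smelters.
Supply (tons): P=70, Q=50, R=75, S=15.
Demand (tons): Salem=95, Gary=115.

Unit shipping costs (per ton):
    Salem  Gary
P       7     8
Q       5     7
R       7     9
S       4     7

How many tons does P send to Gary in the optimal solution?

Solving gives:
  P to Gary: 70 × 8 = 560
  Q to Salem: 50 × 5 = 250
  R to Salem: 30 × 7 = 210
  R to Gary: 45 × 9 = 405
  S to Salem: 15 × 4 = 60
Total cost = 1485.
So P→Gary carries 70 tons.

70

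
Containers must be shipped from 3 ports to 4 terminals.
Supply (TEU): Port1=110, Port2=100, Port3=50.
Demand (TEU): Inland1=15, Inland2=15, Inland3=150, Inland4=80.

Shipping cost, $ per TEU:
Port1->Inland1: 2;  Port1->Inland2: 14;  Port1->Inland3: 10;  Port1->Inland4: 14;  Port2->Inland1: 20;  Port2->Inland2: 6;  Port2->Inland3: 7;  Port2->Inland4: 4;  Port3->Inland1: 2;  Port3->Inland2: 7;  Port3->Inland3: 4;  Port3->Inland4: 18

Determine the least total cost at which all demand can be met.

Optimal allocation:
  Port1–Inland1: 15 × $2 = $30
  Port1–Inland3: 95 × $10 = $950
  Port2–Inland2: 15 × $6 = $90
  Port2–Inland3: 5 × $7 = $35
  Port2–Inland4: 80 × $4 = $320
  Port3–Inland3: 50 × $4 = $200
Total = 30 + 950 + 90 + 35 + 320 + 200 = $1625.

1625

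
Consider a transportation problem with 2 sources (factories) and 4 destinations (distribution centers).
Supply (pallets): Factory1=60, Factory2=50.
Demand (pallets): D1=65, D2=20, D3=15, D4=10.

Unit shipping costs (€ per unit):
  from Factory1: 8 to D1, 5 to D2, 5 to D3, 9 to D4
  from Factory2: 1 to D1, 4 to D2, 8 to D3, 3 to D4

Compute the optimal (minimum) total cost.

435

Optimal allocation:
  Factory1–D1: 15 × €8 = €120
  Factory1–D2: 20 × €5 = €100
  Factory1–D3: 15 × €5 = €75
  Factory1–D4: 10 × €9 = €90
  Factory2–D1: 50 × €1 = €50
Total = 120 + 100 + 75 + 90 + 50 = €435.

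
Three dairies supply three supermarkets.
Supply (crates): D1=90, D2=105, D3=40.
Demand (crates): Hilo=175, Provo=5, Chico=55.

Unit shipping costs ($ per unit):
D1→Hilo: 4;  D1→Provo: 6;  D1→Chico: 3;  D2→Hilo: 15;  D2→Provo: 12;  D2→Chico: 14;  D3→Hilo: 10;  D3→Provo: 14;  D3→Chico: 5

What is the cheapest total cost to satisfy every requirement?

Optimal allocation:
  D1–Hilo: 75 × $4 = $300
  D1–Chico: 15 × $3 = $45
  D2–Hilo: 100 × $15 = $1500
  D2–Provo: 5 × $12 = $60
  D3–Chico: 40 × $5 = $200
Total = 300 + 45 + 1500 + 60 + 200 = $2105.
(Supply check: D1 ships 90; D2 ships 105; D3 ships 40.)

2105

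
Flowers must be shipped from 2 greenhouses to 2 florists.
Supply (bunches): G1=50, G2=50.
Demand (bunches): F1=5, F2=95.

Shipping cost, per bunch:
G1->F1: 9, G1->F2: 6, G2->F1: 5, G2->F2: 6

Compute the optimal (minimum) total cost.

595

Optimal allocation:
  G1–F2: 50 × 6 = 300
  G2–F1: 5 × 5 = 25
  G2–F2: 45 × 6 = 270
Total = 300 + 25 + 270 = 595.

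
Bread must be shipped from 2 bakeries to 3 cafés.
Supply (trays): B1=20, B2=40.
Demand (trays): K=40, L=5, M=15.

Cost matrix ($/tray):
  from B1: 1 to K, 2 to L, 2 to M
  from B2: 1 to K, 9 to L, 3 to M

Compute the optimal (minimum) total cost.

80

Optimal allocation:
  B1→L: 5 × $2 = $10
  B1→M: 15 × $2 = $30
  B2→K: 40 × $1 = $40
Total = 10 + 30 + 40 = $80.
(Supply check: B1 ships 20; B2 ships 40.)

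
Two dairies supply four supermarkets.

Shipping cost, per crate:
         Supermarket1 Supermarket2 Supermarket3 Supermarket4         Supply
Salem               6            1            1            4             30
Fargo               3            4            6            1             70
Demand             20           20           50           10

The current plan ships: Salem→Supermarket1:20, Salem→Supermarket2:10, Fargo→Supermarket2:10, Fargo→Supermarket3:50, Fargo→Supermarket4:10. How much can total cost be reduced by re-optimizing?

Current plan cost = 20·6 + 10·1 + 10·4 + 50·6 + 10·1 = 480.
Optimal plan:
  Salem–Supermarket3: 30 crates
  Fargo–Supermarket1: 20 crates
  Fargo–Supermarket2: 20 crates
  Fargo–Supermarket3: 20 crates
  Fargo–Supermarket4: 10 crates
Optimal cost = 300.
Saving = 480 − 300 = 180.

180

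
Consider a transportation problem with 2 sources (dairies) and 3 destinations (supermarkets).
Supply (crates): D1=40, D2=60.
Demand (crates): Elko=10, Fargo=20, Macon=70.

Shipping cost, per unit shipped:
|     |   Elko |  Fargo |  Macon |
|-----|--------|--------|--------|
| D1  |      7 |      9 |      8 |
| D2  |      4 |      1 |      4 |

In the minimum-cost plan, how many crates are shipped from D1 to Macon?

30

The minimum-cost plan:
  D1–Elko: 10 × 7 = 70
  D1–Macon: 30 × 8 = 240
  D2–Fargo: 20 × 1 = 20
  D2–Macon: 40 × 4 = 160
Total cost = 490.
So D1→Macon carries 30 crates.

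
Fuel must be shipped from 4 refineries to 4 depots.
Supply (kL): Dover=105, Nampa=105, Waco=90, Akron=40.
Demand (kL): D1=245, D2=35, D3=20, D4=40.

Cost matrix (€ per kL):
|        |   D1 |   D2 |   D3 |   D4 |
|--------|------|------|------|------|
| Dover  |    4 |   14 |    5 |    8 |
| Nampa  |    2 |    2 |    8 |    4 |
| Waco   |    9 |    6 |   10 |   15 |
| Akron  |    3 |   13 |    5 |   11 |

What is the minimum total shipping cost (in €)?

1555

A cheapest plan:
  Dover to D1: 105 × €4 = €420
  Nampa to D1: 65 × €2 = €130
  Nampa to D4: 40 × €4 = €160
  Waco to D1: 35 × €9 = €315
  Waco to D2: 35 × €6 = €210
  Waco to D3: 20 × €10 = €200
  Akron to D1: 40 × €3 = €120
Total = 420 + 130 + 160 + 315 + 210 + 200 + 120 = €1555.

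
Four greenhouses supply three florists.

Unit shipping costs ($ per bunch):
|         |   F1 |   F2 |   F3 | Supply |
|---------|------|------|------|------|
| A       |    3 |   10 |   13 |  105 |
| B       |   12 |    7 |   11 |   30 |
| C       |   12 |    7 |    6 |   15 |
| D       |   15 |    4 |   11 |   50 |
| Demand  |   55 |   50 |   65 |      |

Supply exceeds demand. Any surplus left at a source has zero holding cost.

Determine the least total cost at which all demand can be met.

An optimal shipping plan:
  A–F1: 55 × $3 = $165
  A–F3: 20 × $13 = $260
  B–F3: 30 × $11 = $330
  C–F3: 15 × $6 = $90
  D–F2: 50 × $4 = $200
Total = 165 + 260 + 330 + 90 + 200 = $1045.

1045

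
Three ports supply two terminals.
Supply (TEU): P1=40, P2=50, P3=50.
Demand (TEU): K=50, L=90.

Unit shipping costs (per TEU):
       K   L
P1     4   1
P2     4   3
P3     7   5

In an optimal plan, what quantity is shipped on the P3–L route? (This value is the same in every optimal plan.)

50

Optimal shipments:
  P1->L: 40 × 1 = 40
  P2->K: 50 × 4 = 200
  P3->L: 50 × 5 = 250
Total cost = 490.
So P3→L carries 50 TEU.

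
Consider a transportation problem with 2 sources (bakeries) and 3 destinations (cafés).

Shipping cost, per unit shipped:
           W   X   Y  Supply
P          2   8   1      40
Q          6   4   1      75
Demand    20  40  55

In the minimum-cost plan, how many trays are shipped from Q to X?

Solving gives:
  P→W: 20 × 2 = 40
  P→Y: 20 × 1 = 20
  Q→X: 40 × 4 = 160
  Q→Y: 35 × 1 = 35
Total cost = 255.
So Q→X carries 40 trays.

40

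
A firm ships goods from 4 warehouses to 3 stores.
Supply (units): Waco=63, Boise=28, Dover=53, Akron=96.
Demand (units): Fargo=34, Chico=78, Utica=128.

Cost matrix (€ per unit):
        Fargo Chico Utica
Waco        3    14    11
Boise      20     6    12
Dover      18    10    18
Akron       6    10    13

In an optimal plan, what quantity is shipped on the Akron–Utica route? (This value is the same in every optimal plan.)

96

Solving gives:
  Waco→Fargo: 34 × €3 = €102
  Waco→Utica: 29 × €11 = €319
  Boise→Chico: 25 × €6 = €150
  Boise→Utica: 3 × €12 = €36
  Dover→Chico: 53 × €10 = €530
  Akron→Utica: 96 × €13 = €1248
Total cost = €2385.
So Akron→Utica carries 96 units.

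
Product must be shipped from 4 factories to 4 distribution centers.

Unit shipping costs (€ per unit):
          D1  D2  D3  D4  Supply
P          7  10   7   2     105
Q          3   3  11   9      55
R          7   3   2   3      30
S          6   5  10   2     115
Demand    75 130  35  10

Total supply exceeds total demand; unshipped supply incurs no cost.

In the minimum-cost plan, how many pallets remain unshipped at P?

55

Minimum-cost shipments:
  P->D1: 35 × €7 = €245
  P->D3: 5 × €7 = €35
  P->D4: 10 × €2 = €20
  Q->D1: 40 × €3 = €120
  Q->D2: 15 × €3 = €45
  R->D3: 30 × €2 = €60
  S->D2: 115 × €5 = €575
Total cost = €1100.
P ships 50 of its 105, leaving 55.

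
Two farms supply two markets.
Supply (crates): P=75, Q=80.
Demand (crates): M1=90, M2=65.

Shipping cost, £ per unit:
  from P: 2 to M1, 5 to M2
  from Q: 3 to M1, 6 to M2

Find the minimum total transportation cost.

Optimal allocation:
  P to M1: 10 × £2 = £20
  P to M2: 65 × £5 = £325
  Q to M1: 80 × £3 = £240
Total = 20 + 325 + 240 = £585.

585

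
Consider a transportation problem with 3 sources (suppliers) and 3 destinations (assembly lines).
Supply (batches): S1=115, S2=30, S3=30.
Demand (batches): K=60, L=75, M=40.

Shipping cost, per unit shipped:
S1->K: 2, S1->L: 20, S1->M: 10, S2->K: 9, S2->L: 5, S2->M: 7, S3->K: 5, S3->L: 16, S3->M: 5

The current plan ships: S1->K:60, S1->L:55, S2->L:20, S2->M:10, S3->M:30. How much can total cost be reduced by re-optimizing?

Current plan cost = 60·2 + 55·20 + 20·5 + 10·7 + 30·5 = 1540.
Optimal plan:
  S1→K: 60 batches
  S1→L: 45 batches
  S1→M: 10 batches
  S2→L: 30 batches
  S3→M: 30 batches
Optimal cost = 1420.
Saving = 1540 − 1420 = 120.

120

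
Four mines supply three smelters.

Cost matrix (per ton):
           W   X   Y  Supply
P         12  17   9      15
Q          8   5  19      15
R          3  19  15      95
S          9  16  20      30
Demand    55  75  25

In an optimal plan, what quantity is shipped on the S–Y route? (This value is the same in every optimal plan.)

0

The minimum-cost plan:
  P→Y: 15 × 9 = 135
  Q→X: 15 × 5 = 75
  R→W: 55 × 3 = 165
  R→X: 30 × 19 = 570
  R→Y: 10 × 15 = 150
  S→X: 30 × 16 = 480
Total cost = 1575.
The route S→Y is not used.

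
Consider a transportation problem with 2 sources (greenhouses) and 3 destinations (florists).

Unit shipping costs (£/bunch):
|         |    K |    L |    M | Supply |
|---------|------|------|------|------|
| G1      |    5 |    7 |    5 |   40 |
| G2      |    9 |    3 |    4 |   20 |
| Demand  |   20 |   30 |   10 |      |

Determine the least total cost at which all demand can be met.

Optimal allocation:
  G1–K: 20 × £5 = £100
  G1–L: 10 × £7 = £70
  G1–M: 10 × £5 = £50
  G2–L: 20 × £3 = £60
Total = 100 + 70 + 50 + 60 = £280.

280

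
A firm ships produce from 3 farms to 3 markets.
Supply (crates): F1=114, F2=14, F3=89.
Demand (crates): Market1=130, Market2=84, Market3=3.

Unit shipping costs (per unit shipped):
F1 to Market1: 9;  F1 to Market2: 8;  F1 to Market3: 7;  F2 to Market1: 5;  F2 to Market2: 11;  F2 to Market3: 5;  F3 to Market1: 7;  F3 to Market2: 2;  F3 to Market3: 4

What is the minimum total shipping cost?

1290

One minimum-cost allocation:
  F1→Market1: 114 × 9 = 1026
  F2→Market1: 14 × 5 = 70
  F3→Market1: 2 × 7 = 14
  F3→Market2: 84 × 2 = 168
  F3→Market3: 3 × 4 = 12
Total = 1026 + 70 + 14 + 168 + 12 = 1290.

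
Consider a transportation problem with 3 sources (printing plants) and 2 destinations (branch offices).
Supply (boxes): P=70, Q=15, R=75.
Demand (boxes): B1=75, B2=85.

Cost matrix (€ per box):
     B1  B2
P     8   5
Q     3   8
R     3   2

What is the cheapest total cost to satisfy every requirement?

One minimum-cost allocation:
  P→B2: 70 × €5 = €350
  Q→B1: 15 × €3 = €45
  R→B1: 60 × €3 = €180
  R→B2: 15 × €2 = €30
Total = 350 + 45 + 180 + 30 = €605.

605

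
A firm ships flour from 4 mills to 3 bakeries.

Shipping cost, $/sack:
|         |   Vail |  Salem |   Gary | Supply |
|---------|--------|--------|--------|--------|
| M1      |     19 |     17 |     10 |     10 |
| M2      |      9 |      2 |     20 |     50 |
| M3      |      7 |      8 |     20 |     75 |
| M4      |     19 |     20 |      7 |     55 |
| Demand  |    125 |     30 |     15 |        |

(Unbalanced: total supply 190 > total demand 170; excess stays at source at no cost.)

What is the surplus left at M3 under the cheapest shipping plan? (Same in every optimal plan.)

Minimum-cost shipments:
  M1->Vail: 10 sacks
  M2->Vail: 20 sacks
  M2->Salem: 30 sacks
  M3->Vail: 75 sacks
  M4->Vail: 20 sacks
  M4->Gary: 15 sacks
Total cost = $1440.
M3 ships 75 of its 75, leaving 0.

0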